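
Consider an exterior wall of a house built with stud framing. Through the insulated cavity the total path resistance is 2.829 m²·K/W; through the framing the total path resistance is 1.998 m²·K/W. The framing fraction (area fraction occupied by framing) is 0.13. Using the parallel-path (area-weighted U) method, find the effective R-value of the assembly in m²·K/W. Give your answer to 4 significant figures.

2.684 m²·K/W

U_eff = 0.87/2.829 + 0.13/1.998 = 0.30753 + 0.065065 = 0.37259
R_eff = 1/U_eff = 2.6839 m²·K/W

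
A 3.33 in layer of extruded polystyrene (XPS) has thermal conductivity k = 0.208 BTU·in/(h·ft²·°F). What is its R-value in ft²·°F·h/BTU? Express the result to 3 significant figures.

16.0 ft²·°F·h/BTU

R = L/k = 3.33/0.208 = 16.01 ft²·°F·h/BTU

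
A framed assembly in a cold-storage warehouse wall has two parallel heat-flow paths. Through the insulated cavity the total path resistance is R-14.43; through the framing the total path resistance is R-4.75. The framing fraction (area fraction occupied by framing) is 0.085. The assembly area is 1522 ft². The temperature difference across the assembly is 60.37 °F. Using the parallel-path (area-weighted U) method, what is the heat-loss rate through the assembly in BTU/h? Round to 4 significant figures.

U_eff = 0.915/14.43 + 0.085/4.75 = 0.06341 + 0.017895 = 0.081304
R_eff = 1/U_eff = 12.299 ft²·°F·h/BTU
Q = 1522 × 60.37 / 12.299 = 7470.5 BTU/h

7470 BTU/h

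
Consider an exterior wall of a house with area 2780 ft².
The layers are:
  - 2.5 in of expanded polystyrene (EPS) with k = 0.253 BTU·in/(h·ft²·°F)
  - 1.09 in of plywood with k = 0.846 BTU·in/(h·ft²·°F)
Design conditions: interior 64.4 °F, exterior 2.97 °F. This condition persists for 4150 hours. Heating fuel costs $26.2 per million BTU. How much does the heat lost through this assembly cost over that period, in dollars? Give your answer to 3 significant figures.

2.5/0.253 = 9.881
1.09/0.846 = 1.288
R_total = 9.881 + 1.288 = 11.17 ft²·°F·h/BTU
Q = 2780 × (64.4 − 2.97) / 11.17 = 15290 BTU/h
E = 15290 × 4150 = 63450000 BTU
Cost = 63450000/10⁶ × 26.2 = $1662

1660 dollars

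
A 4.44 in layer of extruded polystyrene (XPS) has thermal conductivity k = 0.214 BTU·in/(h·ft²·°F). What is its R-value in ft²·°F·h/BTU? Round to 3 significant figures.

20.7 ft²·°F·h/BTU

R = L/k = 4.44/0.214 = 20.75 ft²·°F·h/BTU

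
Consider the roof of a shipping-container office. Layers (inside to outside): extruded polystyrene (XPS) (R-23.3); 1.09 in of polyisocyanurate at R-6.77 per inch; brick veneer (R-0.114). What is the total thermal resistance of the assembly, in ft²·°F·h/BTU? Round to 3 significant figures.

1.09 × 6.77 = 7.379
R_total = 23.3 + 7.379 + 0.114 = 30.79 ft²·°F·h/BTU

30.8 ft²·°F·h/BTU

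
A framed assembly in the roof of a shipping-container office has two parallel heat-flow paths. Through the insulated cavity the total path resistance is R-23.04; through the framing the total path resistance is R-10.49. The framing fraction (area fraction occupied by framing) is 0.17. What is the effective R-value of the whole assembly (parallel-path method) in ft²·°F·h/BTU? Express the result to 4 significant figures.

19.15 ft²·°F·h/BTU

U_eff = 0.83/23.04 + 0.17/10.49 = 0.036024 + 0.016206 = 0.05223
R_eff = 1/U_eff = 19.146 ft²·°F·h/BTU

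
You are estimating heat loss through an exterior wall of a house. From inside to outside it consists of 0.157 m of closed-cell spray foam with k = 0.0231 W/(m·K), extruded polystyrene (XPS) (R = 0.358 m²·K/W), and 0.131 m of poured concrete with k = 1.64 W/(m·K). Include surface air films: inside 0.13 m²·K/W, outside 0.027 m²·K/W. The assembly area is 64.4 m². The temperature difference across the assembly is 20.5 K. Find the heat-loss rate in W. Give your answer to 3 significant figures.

179 W

0.157/0.0231 = 6.797
0.131/1.64 = 0.07988
R_total = 0.13 + 6.797 + 0.358 + 0.07988 + 0.027 = 7.391 m²·K/W
Q = A·ΔT/R = 64.4 × 20.5 / 7.391 = 178.6 W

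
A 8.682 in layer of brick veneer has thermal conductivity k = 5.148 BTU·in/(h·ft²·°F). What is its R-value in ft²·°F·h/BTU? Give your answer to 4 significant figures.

R = L/k = 8.682/5.148 = 1.6865 ft²·°F·h/BTU

1.686 ft²·°F·h/BTU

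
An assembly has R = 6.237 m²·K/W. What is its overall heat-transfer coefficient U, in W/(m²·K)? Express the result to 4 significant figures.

0.1603 W/(m²·K)

U = 1/R = 1/6.237 = 0.16033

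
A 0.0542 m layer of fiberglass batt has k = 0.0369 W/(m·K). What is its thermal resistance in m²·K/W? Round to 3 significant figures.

1.47 m²·K/W

R = L/k = 0.0542/0.0369 = 1.469 m²·K/W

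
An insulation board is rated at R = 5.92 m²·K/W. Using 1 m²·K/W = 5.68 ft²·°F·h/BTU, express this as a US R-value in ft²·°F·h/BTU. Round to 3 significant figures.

33.6 ft²·°F·h/BTU

R_US = 5.92 × 5.68 = 33.63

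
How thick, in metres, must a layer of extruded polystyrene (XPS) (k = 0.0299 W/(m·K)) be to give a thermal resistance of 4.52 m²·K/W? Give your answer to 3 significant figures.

L = R·k = 4.52 × 0.0299 = 0.1351 m

0.135 m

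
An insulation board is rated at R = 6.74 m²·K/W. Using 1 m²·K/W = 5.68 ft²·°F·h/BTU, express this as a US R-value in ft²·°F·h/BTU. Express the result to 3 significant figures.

R_US = 6.74 × 5.68 = 38.28

38.3 ft²·°F·h/BTU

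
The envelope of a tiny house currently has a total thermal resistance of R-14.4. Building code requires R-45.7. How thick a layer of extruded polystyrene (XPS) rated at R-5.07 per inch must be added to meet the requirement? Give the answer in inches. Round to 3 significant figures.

6.17 in

ΔR = 45.7 − 14.4 = 31.3 ft²·°F·h/BTU
L = ΔR / (R/in) = 31.3/5.07 = 6.174 in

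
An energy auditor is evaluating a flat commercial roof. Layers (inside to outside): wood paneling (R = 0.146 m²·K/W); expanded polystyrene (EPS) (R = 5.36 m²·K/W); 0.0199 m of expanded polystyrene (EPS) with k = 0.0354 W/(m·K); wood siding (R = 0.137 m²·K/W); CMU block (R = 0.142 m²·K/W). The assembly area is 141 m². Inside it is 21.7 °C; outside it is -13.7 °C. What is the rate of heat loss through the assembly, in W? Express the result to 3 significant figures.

0.0199/0.0354 = 0.5621
R_total = 0.146 + 5.36 + 0.5621 + 0.137 + 0.142 = 6.347 m²·K/W
Q = A·ΔT/R = 141 × (21.7 − (-13.7)) / 6.347 = 786.4 W

786 W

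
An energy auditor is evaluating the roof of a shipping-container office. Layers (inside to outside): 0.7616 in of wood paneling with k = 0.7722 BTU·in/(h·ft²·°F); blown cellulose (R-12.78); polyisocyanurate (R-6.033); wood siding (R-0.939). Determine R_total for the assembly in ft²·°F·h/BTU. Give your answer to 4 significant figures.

0.7616/0.7722 = 0.98627
R_total = 0.98627 + 12.78 + 6.033 + 0.939 = 20.738 ft²·°F·h/BTU

20.74 ft²·°F·h/BTU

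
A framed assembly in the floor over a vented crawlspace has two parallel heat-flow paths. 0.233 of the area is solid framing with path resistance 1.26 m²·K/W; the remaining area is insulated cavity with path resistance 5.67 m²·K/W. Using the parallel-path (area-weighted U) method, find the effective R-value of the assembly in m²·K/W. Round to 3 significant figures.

U_eff = 0.767/5.67 + 0.233/1.26 = 0.1353 + 0.1849 = 0.3202
R_eff = 1/U_eff = 3.123 m²·K/W

3.12 m²·K/W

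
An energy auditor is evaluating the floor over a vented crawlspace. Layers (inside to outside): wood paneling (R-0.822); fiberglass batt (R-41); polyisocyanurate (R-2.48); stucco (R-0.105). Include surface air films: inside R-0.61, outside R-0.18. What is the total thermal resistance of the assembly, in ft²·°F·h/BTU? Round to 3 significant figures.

45.2 ft²·°F·h/BTU

R_total = 0.61 + 0.822 + 41 + 2.48 + 0.105 + 0.18 = 45.2 ft²·°F·h/BTU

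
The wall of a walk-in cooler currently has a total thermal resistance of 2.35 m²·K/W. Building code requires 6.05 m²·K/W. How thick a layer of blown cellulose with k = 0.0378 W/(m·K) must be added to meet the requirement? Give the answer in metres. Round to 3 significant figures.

ΔR = 6.05 − 2.35 = 3.7 m²·K/W
L = ΔR × k = 3.7 × 0.0378 = 0.1399 m

0.140 m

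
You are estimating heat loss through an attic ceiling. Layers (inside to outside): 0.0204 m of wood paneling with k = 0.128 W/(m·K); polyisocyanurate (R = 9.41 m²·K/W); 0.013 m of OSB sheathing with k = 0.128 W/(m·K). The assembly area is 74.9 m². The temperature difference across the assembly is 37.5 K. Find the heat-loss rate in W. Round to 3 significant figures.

0.0204/0.128 = 0.1594
0.013/0.128 = 0.1016
R_total = 0.1594 + 9.41 + 0.1016 = 9.671 m²·K/W
Q = A·ΔT/R = 74.9 × 37.5 / 9.671 = 290.4 W

290 W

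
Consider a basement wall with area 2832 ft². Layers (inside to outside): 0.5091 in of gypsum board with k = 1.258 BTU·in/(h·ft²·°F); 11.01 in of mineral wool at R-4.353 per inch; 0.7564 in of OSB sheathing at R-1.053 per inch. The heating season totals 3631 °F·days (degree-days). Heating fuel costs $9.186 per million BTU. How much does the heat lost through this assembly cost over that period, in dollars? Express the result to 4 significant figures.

0.5091/1.258 = 0.40469
11.01 × 4.353 = 47.927
0.7564 × 1.053 = 0.79649
R_total = 0.40469 + 47.927 + 0.79649 = 49.128 ft²·°F·h/BTU
E = A × HDD × 24 / R = 2832 × 3631 × 24 / 49.128 = 5023500 BTU
Cost = 5023500/10⁶ × 9.186 = $46.146

46.15 dollars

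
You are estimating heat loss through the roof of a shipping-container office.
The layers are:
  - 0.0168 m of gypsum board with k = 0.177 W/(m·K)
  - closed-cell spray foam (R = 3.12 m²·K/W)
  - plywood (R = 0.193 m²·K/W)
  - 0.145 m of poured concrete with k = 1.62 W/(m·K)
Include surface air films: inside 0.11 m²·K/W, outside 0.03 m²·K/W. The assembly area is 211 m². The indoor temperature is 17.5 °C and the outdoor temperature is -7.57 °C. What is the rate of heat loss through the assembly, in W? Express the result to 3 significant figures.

0.0168/0.177 = 0.09492
0.145/1.62 = 0.08951
R_total = 0.11 + 0.09492 + 3.12 + 0.193 + 0.08951 + 0.03 = 3.637 m²·K/W
Q = A·ΔT/R = 211 × (17.5 − (-7.57)) / 3.637 = 1454 W

1450 W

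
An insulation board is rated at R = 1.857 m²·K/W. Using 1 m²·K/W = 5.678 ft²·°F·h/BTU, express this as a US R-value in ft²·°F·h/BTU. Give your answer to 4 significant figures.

10.54 ft²·°F·h/BTU

R_US = 1.857 × 5.678 = 10.544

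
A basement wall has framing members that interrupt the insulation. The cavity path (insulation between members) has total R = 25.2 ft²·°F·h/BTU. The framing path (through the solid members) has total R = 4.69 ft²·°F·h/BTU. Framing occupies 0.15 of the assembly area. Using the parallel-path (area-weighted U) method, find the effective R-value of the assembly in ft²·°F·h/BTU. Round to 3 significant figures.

15.2 ft²·°F·h/BTU

U_eff = 0.85/25.2 + 0.15/4.69 = 0.03373 + 0.03198 = 0.06571
R_eff = 1/U_eff = 15.22 ft²·°F·h/BTU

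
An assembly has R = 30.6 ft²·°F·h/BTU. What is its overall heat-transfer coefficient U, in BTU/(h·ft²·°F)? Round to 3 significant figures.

0.0327 BTU/(h·ft²·°F)

U = 1/R = 1/30.6 = 0.03268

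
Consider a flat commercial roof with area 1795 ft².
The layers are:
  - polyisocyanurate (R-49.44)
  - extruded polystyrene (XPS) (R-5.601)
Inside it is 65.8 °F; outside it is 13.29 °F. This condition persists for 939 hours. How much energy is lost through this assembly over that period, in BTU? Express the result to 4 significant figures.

R_total = 49.44 + 5.601 = 55.041 ft²·°F·h/BTU
Q = 1795 × (65.8 − 13.29) / 55.041 = 1712.5 BTU/h
E = 1712.5 × 939 = 1608000 BTU

1608000 BTU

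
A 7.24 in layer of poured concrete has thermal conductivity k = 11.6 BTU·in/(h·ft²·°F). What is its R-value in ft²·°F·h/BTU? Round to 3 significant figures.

R = L/k = 7.24/11.6 = 0.6241 ft²·°F·h/BTU

0.624 ft²·°F·h/BTU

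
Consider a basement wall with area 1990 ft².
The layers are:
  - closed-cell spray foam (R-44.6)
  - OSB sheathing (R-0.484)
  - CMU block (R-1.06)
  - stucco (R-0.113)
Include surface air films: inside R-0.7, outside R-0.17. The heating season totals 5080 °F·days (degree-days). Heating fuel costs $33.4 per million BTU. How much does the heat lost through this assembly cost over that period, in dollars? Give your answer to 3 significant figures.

172 dollars

R_total = 0.7 + 44.6 + 0.484 + 1.06 + 0.113 + 0.17 = 47.13 ft²·°F·h/BTU
E = A × HDD × 24 / R = 1990 × 5080 × 24 / 47.13 = 5148000 BTU
Cost = 5148000/10⁶ × 33.4 = $172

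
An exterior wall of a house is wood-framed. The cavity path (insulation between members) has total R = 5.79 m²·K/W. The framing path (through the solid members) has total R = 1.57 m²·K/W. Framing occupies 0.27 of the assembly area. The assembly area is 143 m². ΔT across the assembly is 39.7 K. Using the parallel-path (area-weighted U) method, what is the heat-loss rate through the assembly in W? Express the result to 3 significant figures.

U_eff = 0.73/5.79 + 0.27/1.57 = 0.1261 + 0.172 = 0.2981
R_eff = 1/U_eff = 3.355 m²·K/W
Q = 143 × 39.7 / 3.355 = 1692 W

1690 W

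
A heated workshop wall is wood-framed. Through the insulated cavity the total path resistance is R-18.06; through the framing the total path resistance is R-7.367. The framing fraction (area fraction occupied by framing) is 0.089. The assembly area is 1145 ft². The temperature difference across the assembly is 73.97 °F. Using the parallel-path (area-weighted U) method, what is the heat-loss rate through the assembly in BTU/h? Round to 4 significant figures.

U_eff = 0.911/18.06 + 0.089/7.367 = 0.050443 + 0.012081 = 0.062524
R_eff = 1/U_eff = 15.994 ft²·°F·h/BTU
Q = 1145 × 73.97 / 15.994 = 5295.5 BTU/h

5295 BTU/h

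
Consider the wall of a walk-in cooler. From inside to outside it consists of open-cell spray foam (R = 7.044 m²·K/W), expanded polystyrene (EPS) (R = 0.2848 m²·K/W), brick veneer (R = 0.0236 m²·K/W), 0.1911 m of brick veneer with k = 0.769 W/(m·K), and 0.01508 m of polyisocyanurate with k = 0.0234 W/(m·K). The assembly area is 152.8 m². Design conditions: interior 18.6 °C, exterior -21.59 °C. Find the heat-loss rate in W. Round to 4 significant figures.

0.1911/0.769 = 0.2485
0.01508/0.0234 = 0.64444
R_total = 7.044 + 0.2848 + 0.0236 + 0.2485 + 0.64444 = 8.2453 m²·K/W
Q = A·ΔT/R = 152.8 × (18.6 − (-21.59)) / 8.2453 = 744.79 W

744.8 W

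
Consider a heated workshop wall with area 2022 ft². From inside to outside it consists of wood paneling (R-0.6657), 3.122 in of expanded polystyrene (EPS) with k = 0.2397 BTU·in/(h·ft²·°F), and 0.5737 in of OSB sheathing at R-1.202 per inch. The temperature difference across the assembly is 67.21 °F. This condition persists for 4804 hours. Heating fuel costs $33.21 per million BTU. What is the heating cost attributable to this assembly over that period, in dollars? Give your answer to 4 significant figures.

3.122/0.2397 = 13.025
0.5737 × 1.202 = 0.68959
R_total = 0.6657 + 13.025 + 0.68959 = 14.38 ft²·°F·h/BTU
Q = 2022 × 67.21 / 14.38 = 9450.6 BTU/h
E = 9450.6 × 4804 = 45401000 BTU
Cost = 45401000/10⁶ × 33.21 = $1507.8

1508 dollars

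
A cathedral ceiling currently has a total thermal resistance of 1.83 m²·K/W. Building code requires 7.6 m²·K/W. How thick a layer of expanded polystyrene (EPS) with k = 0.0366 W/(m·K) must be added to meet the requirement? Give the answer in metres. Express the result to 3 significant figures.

0.211 m

ΔR = 7.6 − 1.83 = 5.77 m²·K/W
L = ΔR × k = 5.77 × 0.0366 = 0.2112 m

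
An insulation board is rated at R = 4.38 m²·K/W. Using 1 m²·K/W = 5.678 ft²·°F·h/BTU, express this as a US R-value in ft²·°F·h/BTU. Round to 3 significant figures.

24.9 ft²·°F·h/BTU

R_US = 4.38 × 5.678 = 24.87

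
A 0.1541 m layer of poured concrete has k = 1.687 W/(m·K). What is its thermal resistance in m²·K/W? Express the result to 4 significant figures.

0.09135 m²·K/W

R = L/k = 0.1541/1.687 = 0.091346 m²·K/W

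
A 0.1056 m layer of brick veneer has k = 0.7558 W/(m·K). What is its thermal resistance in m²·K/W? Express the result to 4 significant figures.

R = L/k = 0.1056/0.7558 = 0.13972 m²·K/W

0.1397 m²·K/W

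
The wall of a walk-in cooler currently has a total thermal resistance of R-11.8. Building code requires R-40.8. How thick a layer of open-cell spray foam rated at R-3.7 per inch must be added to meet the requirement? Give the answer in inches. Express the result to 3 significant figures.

7.84 in

ΔR = 40.8 − 11.8 = 29 ft²·°F·h/BTU
L = ΔR / (R/in) = 29/3.7 = 7.838 in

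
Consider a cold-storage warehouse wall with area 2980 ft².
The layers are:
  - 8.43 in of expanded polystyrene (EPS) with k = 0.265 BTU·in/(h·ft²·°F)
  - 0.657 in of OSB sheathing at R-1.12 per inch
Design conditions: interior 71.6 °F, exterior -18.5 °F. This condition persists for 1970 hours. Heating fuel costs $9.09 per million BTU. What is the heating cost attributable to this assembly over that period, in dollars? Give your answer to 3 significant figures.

8.43/0.265 = 31.81
0.657 × 1.12 = 0.7358
R_total = 31.81 + 0.7358 = 32.55 ft²·°F·h/BTU
Q = 2980 × (71.6 − (-18.5)) / 32.55 = 8250 BTU/h
E = 8250 × 1970 = 16250000 BTU
Cost = 16250000/10⁶ × 9.09 = $147.7

148 dollars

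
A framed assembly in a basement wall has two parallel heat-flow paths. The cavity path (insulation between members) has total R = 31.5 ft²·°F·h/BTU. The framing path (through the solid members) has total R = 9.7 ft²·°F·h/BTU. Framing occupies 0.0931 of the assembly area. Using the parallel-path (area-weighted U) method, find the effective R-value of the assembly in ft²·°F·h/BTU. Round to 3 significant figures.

U_eff = 0.9069/31.5 + 0.0931/9.7 = 0.02879 + 0.009598 = 0.03839
R_eff = 1/U_eff = 26.05 ft²·°F·h/BTU

26.0 ft²·°F·h/BTU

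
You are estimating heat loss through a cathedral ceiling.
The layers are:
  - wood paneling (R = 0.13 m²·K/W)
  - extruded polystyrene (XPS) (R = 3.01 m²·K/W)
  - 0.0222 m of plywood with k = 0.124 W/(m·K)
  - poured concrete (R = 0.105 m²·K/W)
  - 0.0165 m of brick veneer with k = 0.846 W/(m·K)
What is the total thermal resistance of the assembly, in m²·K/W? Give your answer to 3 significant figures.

0.0222/0.124 = 0.179
0.0165/0.846 = 0.0195
R_total = 0.13 + 3.01 + 0.179 + 0.105 + 0.0195 = 3.444 m²·K/W

3.44 m²·K/W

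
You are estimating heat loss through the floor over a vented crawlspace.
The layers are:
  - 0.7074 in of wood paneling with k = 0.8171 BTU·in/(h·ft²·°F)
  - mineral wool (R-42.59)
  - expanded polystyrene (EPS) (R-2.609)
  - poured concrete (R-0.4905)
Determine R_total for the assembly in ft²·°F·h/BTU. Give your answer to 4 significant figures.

0.7074/0.8171 = 0.86574
R_total = 0.86574 + 42.59 + 2.609 + 0.4905 = 46.555 ft²·°F·h/BTU

46.56 ft²·°F·h/BTU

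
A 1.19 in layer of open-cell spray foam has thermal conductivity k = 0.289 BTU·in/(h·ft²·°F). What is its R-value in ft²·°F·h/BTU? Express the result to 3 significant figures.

4.12 ft²·°F·h/BTU

R = L/k = 1.19/0.289 = 4.118 ft²·°F·h/BTU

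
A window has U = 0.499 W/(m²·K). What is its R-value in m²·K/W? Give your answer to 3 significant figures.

2.00 m²·K/W

R = 1/U = 1/0.499 = 2.004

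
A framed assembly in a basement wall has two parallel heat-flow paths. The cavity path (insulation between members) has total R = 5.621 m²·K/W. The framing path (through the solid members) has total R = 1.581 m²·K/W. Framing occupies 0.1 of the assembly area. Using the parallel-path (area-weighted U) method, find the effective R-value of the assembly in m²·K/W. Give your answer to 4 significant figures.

U_eff = 0.9/5.621 + 0.1/1.581 = 0.16011 + 0.063251 = 0.22336
R_eff = 1/U_eff = 4.477 m²·K/W

4.477 m²·K/W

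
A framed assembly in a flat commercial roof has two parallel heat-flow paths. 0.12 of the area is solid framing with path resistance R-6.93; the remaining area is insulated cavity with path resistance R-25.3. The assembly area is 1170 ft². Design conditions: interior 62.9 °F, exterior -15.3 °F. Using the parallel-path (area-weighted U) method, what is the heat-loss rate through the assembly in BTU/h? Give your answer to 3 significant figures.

4770 BTU/h

U_eff = 0.88/25.3 + 0.12/6.93 = 0.03478 + 0.01732 = 0.0521
R_eff = 1/U_eff = 19.19 ft²·°F·h/BTU
Q = 1170 × (62.9 − (-15.3)) / 19.19 = 4767 BTU/h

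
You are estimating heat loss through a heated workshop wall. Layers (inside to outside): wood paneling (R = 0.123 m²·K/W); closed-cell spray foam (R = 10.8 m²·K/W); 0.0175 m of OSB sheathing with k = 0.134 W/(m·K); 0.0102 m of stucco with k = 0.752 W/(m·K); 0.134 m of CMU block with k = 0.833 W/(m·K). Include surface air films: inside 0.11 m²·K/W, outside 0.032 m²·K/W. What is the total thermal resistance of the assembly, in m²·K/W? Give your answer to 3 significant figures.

0.0175/0.134 = 0.1306
0.0102/0.752 = 0.01356
0.134/0.833 = 0.1609
R_total = 0.11 + 0.123 + 10.8 + 0.1306 + 0.01356 + 0.1609 + 0.032 = 11.37 m²·K/W

11.4 m²·K/W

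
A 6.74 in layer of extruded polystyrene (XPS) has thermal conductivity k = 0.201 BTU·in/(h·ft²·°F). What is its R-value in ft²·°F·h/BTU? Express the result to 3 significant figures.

R = L/k = 6.74/0.201 = 33.53 ft²·°F·h/BTU

33.5 ft²·°F·h/BTU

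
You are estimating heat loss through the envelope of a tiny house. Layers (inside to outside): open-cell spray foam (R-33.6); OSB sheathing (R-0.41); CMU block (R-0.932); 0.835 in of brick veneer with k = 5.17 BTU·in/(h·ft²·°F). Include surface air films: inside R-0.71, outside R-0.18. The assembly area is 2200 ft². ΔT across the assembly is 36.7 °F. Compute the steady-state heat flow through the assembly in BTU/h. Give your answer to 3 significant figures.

2240 BTU/h

0.835/5.17 = 0.1615
R_total = 0.71 + 33.6 + 0.41 + 0.932 + 0.1615 + 0.18 = 35.99 ft²·°F·h/BTU
Q = A·ΔT/R = 2200 × 36.7 / 35.99 = 2243 BTU/h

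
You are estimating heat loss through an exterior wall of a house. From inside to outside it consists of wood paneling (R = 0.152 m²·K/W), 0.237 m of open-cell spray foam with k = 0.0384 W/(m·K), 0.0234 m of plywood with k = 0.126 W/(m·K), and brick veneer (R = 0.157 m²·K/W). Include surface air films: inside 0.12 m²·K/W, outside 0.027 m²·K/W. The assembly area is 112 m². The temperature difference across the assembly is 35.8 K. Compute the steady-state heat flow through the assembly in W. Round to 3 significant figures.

588 W

0.237/0.0384 = 6.172
0.0234/0.126 = 0.1857
R_total = 0.12 + 0.152 + 6.172 + 0.1857 + 0.157 + 0.027 = 6.814 m²·K/W
Q = A·ΔT/R = 112 × 35.8 / 6.814 = 588.5 W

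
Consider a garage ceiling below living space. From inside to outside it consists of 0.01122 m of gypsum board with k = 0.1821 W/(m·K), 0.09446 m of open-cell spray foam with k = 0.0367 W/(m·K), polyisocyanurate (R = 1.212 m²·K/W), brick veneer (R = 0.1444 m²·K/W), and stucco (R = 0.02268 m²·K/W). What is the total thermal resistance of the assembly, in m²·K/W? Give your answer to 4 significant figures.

4.015 m²·K/W

0.01122/0.1821 = 0.061614
0.09446/0.0367 = 2.5738
R_total = 0.061614 + 2.5738 + 1.212 + 0.1444 + 0.02268 = 4.0145 m²·K/W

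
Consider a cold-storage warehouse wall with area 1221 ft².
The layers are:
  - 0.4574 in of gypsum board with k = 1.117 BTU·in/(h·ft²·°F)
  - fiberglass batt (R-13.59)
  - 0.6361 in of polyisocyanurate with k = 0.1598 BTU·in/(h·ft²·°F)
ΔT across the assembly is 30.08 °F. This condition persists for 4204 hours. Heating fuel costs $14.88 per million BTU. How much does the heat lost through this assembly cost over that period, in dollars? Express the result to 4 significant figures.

0.4574/1.117 = 0.40949
0.6361/0.1598 = 3.9806
R_total = 0.40949 + 13.59 + 3.9806 = 17.98 ft²·°F·h/BTU
Q = 1221 × 30.08 / 17.98 = 2042.7 BTU/h
E = 2042.7 × 4204 = 8587500 BTU
Cost = 8587500/10⁶ × 14.88 = $127.78

127.8 dollars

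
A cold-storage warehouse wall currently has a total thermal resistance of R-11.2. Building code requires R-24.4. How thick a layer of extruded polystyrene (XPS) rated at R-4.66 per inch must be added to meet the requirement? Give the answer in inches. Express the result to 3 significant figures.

ΔR = 24.4 − 11.2 = 13.2 ft²·°F·h/BTU
L = ΔR / (R/in) = 13.2/4.66 = 2.833 in

2.83 in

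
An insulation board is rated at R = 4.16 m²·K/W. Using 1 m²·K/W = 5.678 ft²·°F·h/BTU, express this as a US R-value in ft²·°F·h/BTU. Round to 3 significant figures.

23.6 ft²·°F·h/BTU

R_US = 4.16 × 5.678 = 23.62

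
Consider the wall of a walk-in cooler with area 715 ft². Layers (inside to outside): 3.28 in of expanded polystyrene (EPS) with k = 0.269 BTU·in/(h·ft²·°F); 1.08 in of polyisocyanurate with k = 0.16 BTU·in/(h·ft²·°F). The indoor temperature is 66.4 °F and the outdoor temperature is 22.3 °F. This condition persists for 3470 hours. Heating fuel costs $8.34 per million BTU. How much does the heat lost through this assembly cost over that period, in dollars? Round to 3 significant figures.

48.2 dollars

3.28/0.269 = 12.19
1.08/0.16 = 6.75
R_total = 12.19 + 6.75 = 18.94 ft²·°F·h/BTU
Q = 715 × (66.4 − 22.3) / 18.94 = 1665 BTU/h
E = 1665 × 3470 = 5776000 BTU
Cost = 5776000/10⁶ × 8.34 = $48.17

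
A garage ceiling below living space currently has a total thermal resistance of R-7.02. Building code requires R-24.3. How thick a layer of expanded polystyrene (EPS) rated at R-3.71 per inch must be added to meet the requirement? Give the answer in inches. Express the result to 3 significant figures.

4.66 in

ΔR = 24.3 − 7.02 = 17.28 ft²·°F·h/BTU
L = ΔR / (R/in) = 17.28/3.71 = 4.658 in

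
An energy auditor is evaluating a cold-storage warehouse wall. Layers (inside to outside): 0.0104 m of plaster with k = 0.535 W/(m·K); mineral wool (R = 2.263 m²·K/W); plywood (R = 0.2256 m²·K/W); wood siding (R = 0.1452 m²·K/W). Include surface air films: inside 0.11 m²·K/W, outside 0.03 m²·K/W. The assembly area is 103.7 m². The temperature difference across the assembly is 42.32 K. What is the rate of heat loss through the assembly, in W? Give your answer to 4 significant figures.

0.0104/0.535 = 0.019439
R_total = 0.11 + 0.019439 + 2.263 + 0.2256 + 0.1452 + 0.03 = 2.7932 m²·K/W
Q = A·ΔT/R = 103.7 × 42.32 / 2.7932 = 1571.1 W

1571 W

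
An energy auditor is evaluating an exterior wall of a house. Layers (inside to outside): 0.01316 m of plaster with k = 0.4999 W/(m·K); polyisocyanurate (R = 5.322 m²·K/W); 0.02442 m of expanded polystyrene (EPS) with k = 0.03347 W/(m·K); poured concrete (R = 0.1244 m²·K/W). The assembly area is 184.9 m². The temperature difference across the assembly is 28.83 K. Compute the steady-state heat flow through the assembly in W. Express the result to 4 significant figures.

859.5 W

0.01316/0.4999 = 0.026325
0.02442/0.03347 = 0.72961
R_total = 0.026325 + 5.322 + 0.72961 + 0.1244 = 6.2023 m²·K/W
Q = A·ΔT/R = 184.9 × 28.83 / 6.2023 = 859.46 W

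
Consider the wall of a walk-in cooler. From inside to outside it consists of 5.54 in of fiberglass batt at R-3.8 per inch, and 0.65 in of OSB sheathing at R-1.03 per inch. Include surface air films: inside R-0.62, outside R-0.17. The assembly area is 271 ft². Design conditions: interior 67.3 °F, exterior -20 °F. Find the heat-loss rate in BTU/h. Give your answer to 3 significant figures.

1050 BTU/h

5.54 × 3.8 = 21.05
0.65 × 1.03 = 0.6695
R_total = 0.62 + 21.05 + 0.6695 + 0.17 = 22.51 ft²·°F·h/BTU
Q = A·ΔT/R = 271 × (67.3 − (-20)) / 22.51 = 1051 BTU/h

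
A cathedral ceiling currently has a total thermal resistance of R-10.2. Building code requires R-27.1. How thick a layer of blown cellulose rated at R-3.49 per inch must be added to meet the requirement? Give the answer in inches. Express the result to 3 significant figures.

ΔR = 27.1 − 10.2 = 16.9 ft²·°F·h/BTU
L = ΔR / (R/in) = 16.9/3.49 = 4.842 in

4.84 in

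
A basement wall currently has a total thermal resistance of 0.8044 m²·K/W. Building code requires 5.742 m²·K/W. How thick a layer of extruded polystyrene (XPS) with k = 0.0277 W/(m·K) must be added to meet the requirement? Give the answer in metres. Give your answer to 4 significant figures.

0.1368 m

ΔR = 5.742 − 0.8044 = 4.9376 m²·K/W
L = ΔR × k = 4.9376 × 0.0277 = 0.13677 m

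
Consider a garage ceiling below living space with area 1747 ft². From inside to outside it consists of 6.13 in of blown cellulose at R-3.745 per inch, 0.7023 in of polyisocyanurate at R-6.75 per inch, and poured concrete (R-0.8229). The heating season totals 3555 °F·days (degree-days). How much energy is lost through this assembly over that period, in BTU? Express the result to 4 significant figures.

6.13 × 3.745 = 22.957
0.7023 × 6.75 = 4.7405
R_total = 22.957 + 4.7405 + 0.8229 = 28.52 ft²·°F·h/BTU
E = A × HDD × 24 / R = 1747 × 3555 × 24 / 28.52 = 5226200 BTU

5226000 BTU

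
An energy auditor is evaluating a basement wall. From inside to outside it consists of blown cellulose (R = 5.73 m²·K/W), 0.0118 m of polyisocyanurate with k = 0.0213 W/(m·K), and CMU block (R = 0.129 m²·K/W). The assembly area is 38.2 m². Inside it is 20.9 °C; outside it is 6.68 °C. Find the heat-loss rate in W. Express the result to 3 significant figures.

84.7 W

0.0118/0.0213 = 0.554
R_total = 5.73 + 0.554 + 0.129 = 6.413 m²·K/W
Q = A·ΔT/R = 38.2 × (20.9 − 6.68) / 6.413 = 84.7 W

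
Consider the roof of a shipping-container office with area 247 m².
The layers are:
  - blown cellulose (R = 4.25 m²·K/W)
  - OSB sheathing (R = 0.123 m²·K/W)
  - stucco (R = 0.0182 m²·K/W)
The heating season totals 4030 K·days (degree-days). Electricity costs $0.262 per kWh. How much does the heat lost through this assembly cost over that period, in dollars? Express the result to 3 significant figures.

R_total = 4.25 + 0.123 + 0.0182 = 4.391 m²·K/W
E = A × HDD × 24 / R / 1000 = 247 × 4030 × 24 / 4.391 / 1000 = 5440 kWh
Cost = 5440 × 0.262 = $1425

1430 dollars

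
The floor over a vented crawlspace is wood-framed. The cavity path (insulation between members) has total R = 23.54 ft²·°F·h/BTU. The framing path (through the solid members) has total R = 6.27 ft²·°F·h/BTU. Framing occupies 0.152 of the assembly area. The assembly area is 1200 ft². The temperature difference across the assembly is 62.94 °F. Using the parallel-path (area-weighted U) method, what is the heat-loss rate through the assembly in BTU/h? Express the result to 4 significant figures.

U_eff = 0.848/23.54 + 0.152/6.27 = 0.036024 + 0.024242 = 0.060266
R_eff = 1/U_eff = 16.593 ft²·°F·h/BTU
Q = 1200 × 62.94 / 16.593 = 4551.8 BTU/h

4552 BTU/h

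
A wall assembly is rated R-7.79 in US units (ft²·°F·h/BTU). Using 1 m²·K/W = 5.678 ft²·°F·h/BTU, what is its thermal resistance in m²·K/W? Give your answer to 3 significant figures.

1.37 m²·K/W

R_SI = 7.79/5.678 = 1.372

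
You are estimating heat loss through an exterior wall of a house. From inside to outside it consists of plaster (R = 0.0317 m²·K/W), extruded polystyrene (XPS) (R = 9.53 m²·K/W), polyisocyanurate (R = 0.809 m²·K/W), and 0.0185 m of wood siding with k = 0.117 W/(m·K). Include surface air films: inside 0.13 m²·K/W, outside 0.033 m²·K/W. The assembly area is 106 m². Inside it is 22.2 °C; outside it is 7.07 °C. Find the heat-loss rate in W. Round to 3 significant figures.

150 W

0.0185/0.117 = 0.1581
R_total = 0.13 + 0.0317 + 9.53 + 0.809 + 0.1581 + 0.033 = 10.69 m²·K/W
Q = A·ΔT/R = 106 × (22.2 − 7.07) / 10.69 = 150 W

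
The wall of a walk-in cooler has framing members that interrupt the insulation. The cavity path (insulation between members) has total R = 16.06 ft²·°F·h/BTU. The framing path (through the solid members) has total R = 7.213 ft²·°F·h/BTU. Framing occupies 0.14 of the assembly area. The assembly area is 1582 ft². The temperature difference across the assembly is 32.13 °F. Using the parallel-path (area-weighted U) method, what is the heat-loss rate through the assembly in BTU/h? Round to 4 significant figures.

3708 BTU/h

U_eff = 0.86/16.06 + 0.14/7.213 = 0.053549 + 0.019409 = 0.072959
R_eff = 1/U_eff = 13.706 ft²·°F·h/BTU
Q = 1582 × 32.13 / 13.706 = 3708.5 BTU/h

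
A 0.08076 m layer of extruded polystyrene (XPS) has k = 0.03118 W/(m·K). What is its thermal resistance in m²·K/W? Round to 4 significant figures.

R = L/k = 0.08076/0.03118 = 2.5901 m²·K/W

2.590 m²·K/W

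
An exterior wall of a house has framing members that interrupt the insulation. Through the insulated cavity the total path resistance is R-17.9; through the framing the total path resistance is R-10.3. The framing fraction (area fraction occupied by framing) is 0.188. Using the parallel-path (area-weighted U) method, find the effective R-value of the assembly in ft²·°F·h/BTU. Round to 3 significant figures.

15.7 ft²·°F·h/BTU

U_eff = 0.812/17.9 + 0.188/10.3 = 0.04536 + 0.01825 = 0.06362
R_eff = 1/U_eff = 15.72 ft²·°F·h/BTU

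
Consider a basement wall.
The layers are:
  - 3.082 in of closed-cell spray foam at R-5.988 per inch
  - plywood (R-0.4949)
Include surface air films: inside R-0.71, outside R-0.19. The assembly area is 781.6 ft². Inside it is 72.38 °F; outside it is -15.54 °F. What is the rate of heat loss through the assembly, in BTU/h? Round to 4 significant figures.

3.082 × 5.988 = 18.455
R_total = 0.71 + 18.455 + 0.4949 + 0.19 = 19.85 ft²·°F·h/BTU
Q = A·ΔT/R = 781.6 × (72.38 − (-15.54)) / 19.85 = 3461.9 BTU/h

3462 BTU/h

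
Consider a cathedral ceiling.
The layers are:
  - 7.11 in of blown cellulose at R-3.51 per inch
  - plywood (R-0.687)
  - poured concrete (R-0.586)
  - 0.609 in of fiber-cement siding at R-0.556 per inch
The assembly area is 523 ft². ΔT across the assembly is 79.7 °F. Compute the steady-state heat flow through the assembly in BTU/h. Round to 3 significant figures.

7.11 × 3.51 = 24.96
0.609 × 0.556 = 0.3386
R_total = 24.96 + 0.687 + 0.586 + 0.3386 = 26.57 ft²·°F·h/BTU
Q = A·ΔT/R = 523 × 79.7 / 26.57 = 1569 BTU/h

1570 BTU/h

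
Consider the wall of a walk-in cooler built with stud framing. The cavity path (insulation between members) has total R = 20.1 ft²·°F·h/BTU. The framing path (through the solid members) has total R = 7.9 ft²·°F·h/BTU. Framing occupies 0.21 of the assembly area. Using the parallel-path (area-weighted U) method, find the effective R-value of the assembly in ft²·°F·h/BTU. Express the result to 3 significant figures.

U_eff = 0.79/20.1 + 0.21/7.9 = 0.0393 + 0.02658 = 0.06589
R_eff = 1/U_eff = 15.18 ft²·°F·h/BTU

15.2 ft²·°F·h/BTU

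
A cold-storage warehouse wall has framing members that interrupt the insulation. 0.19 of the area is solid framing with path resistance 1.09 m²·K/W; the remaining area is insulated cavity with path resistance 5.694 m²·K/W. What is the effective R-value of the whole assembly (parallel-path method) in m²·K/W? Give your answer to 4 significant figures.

3.159 m²·K/W

U_eff = 0.81/5.694 + 0.19/1.09 = 0.14226 + 0.17431 = 0.31657
R_eff = 1/U_eff = 3.1589 m²·K/W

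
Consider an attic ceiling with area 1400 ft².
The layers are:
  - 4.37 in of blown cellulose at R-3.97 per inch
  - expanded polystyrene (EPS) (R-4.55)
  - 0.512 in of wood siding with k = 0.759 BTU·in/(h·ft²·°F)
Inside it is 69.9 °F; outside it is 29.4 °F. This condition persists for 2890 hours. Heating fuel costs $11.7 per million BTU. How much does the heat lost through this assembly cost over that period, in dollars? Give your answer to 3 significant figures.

4.37 × 3.97 = 17.35
0.512/0.759 = 0.6746
R_total = 17.35 + 4.55 + 0.6746 = 22.57 ft²·°F·h/BTU
Q = 1400 × (69.9 − 29.4) / 22.57 = 2512 BTU/h
E = 2512 × 2890 = 7259000 BTU
Cost = 7259000/10⁶ × 11.7 = $84.93

84.9 dollars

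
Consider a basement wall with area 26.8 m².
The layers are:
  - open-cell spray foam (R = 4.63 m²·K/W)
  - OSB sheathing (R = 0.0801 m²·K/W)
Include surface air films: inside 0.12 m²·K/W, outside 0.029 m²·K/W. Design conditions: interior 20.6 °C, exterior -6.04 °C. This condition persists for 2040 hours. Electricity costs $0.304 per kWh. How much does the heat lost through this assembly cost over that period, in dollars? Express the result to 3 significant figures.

R_total = 0.12 + 4.63 + 0.0801 + 0.029 = 4.859 m²·K/W
Q = 26.8 × (20.6 − (-6.04)) / 4.859 = 146.9 W
E = 146.9 W × 2040 h / 1000 = 299.7 kWh
Cost = 299.7 × 0.304 = $91.12

91.1 dollars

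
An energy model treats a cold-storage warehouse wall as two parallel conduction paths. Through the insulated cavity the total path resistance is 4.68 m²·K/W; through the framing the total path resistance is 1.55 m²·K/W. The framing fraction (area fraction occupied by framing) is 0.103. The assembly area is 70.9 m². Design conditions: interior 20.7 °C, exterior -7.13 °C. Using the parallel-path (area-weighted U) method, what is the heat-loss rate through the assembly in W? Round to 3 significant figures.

U_eff = 0.897/4.68 + 0.103/1.55 = 0.1917 + 0.06645 = 0.2581
R_eff = 1/U_eff = 3.874 m²·K/W
Q = 70.9 × (20.7 − (-7.13)) / 3.874 = 509.3 W

509 W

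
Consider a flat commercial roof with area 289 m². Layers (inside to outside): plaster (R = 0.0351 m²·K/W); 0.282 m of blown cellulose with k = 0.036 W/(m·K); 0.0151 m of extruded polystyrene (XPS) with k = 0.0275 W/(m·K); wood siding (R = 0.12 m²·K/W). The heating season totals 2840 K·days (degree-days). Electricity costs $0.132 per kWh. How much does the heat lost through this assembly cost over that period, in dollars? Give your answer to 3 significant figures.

0.282/0.036 = 7.833
0.0151/0.0275 = 0.5491
R_total = 0.0351 + 7.833 + 0.5491 + 0.12 = 8.538 m²·K/W
E = A × HDD × 24 / R / 1000 = 289 × 2840 × 24 / 8.538 / 1000 = 2307 kWh
Cost = 2307 × 0.132 = $304.6

305 dollars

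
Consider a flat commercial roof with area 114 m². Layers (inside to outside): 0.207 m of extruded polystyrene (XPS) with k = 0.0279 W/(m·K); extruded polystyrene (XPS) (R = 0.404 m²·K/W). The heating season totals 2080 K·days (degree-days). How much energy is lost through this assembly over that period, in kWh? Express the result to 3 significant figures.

0.207/0.0279 = 7.419
R_total = 7.419 + 0.404 = 7.823 m²·K/W
E = A × HDD × 24 / R / 1000 = 114 × 2080 × 24 / 7.823 / 1000 = 727.4 kWh

727 kWh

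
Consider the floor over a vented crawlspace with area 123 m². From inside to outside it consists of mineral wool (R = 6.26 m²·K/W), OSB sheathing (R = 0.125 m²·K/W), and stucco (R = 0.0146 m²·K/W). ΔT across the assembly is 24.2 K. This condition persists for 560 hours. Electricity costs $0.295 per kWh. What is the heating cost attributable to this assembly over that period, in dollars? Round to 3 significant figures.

R_total = 6.26 + 0.125 + 0.0146 = 6.4 m²·K/W
Q = 123 × 24.2 / 6.4 = 465.1 W
E = 465.1 W × 560 h / 1000 = 260.5 kWh
Cost = 260.5 × 0.295 = $76.84

76.8 dollars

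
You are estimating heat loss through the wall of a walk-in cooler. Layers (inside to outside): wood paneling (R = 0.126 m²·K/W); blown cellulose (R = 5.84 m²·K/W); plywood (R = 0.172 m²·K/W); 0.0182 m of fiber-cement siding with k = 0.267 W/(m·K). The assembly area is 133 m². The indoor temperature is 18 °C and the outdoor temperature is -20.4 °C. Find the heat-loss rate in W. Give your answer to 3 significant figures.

0.0182/0.267 = 0.06816
R_total = 0.126 + 5.84 + 0.172 + 0.06816 = 6.206 m²·K/W
Q = A·ΔT/R = 133 × (18 − (-20.4)) / 6.206 = 822.9 W

823 W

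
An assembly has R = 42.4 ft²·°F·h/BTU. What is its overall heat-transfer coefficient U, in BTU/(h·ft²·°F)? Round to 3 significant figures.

U = 1/R = 1/42.4 = 0.02358

0.0236 BTU/(h·ft²·°F)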